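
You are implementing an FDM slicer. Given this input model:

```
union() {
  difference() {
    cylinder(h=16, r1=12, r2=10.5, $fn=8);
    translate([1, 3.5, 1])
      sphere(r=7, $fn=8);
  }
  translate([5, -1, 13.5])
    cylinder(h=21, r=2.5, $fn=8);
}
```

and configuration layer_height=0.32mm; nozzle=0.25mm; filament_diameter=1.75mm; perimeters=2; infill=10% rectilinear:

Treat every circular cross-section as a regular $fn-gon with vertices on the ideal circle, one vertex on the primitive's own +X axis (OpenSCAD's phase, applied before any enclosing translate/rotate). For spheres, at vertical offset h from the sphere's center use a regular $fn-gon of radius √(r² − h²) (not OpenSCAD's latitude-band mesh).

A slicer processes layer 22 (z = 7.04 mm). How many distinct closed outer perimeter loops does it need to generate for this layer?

1

At z = 7.04 mm: the cone: at t=0.440 of its height the radius interpolates to r₁+(r₂−r₁)t = 11.340, giving a regular 8-gon of that circumradius; the sphere at (1, 3.5): section is a regular 8-gon, circumradius = √(r²−h²) = √(7²−6.04²) = 3.538; Subtracting the remaining from the first: starting from the cone, the r=7 sphere at (1, 3.5) lies wholly inside it (removes its full 35.41 mm² and its 21.66 mm outline becomes a hole wall) — 1 connected region with 1 hole; the cylinder at (5, -1) is not intersected at this z (z outside [13.5, 34.5]); Merging all regions: only the result so far is present, so the union is just that shape — 1 connected region with 1 hole. The result has 1 disconnected region.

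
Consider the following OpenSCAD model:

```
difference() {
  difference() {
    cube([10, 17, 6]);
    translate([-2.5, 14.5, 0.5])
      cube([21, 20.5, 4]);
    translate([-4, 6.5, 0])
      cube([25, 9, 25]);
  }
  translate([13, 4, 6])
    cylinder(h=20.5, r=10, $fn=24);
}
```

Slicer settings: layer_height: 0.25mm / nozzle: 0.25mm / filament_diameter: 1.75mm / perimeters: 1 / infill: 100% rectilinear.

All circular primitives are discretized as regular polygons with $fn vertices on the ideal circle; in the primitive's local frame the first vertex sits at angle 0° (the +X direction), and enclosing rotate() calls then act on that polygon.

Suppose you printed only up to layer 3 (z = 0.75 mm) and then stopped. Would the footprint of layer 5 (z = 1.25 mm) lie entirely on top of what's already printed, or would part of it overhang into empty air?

Compare the two slices. At z = 0.75: the cube (footprint 10×17) is included at this height (area 170.00 mm²); the cube at (-2.5, 14.5) (footprint 21×20.5) is included at this height (area 430.50 mm²); the cube at (-4, 6.5) (footprint 25×9) is included at this height (area 225.00 mm²); After the difference (first − rest): starting from the 10×17 cube (170.00 mm²), the 21×20.5 cube at (-2.5, 14.5) partially overlaps it — only the 25.00 mm² overlap (of its 430.50 mm²) is removed, clipping the outline; the 25×9 cube at (-4, 6.5) partially overlaps it — only the 80.00 mm² overlap (of its 225.00 mm²) is removed, clipping the outline — area = 65.00 mm²; the cylinder at (13, 4) does not reach this height (z outside [6, 26.5]); Subtracting the remaining from the first: none of the subtracted shapes is present at this height, so the result so far is unchanged — area = 65.00 mm². At z = 1.25: the cube (footprint 10×17) is included at this height (area 170.00 mm²); the 21×20.5 cube at (-2.5, 14.5) contributes its full rectangle (area 430.50 mm²); the cube at (-4, 6.5) is present — its section is the full 25×9 rectangle (area 225.00 mm²); After the difference (first − rest): starting from the 10×17 cube (170.00 mm²), the 21×20.5 cube at (-2.5, 14.5) partially overlaps it — only the 25.00 mm² overlap (of its 430.50 mm²) is removed, clipping the outline; the 25×9 cube at (-4, 6.5) partially overlaps it — only the 80.00 mm² overlap (of its 225.00 mm²) is removed, clipping the outline — area = 65.00 mm²; the cylinder at (13, 4) is not intersected at this z (z outside [6, 26.5]); Subtracting the remaining from the first: none of the subtracted shapes is present at this height, so the result so far is unchanged — area = 65.00 mm². Checking containment: the cross-section at z = 1.25 is a subset of the cross-section at z = 0.75.

entirely on top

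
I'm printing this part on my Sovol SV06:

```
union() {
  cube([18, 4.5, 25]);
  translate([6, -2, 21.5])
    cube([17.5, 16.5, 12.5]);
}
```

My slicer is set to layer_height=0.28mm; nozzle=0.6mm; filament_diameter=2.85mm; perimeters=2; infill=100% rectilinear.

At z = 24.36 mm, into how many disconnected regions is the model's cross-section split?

At z = 24.36 mm: the 18×4.5 cube contributes its full rectangle; the 17.5×16.5 cube at (6, -2) contributes its full rectangle; Combining (union): the regions partially overlap (shared area 54.00 mm²), so overlapping operands fuse into one piece — 1 connected region. The result has 1 disconnected region.

1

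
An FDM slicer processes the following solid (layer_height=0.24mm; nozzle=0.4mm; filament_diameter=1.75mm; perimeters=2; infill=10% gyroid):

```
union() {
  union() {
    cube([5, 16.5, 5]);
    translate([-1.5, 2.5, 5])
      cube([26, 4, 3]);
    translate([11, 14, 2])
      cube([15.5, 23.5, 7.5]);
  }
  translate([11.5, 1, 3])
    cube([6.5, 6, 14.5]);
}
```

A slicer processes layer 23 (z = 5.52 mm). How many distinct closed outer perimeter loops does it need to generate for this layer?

2

At z = 5.52 mm: the cube is absent (z outside [0, 5]); the 26×4 cube at (-1.5, 2.5) contributes its full rectangle; the 15.5×23.5 cube at (11, 14) contributes its full rectangle; Combining (union): the 2 present regions are separate (no shared area or edge), so areas and boundary lengths simply add and each stays a separate island — 2 connected regions; the cube at (11.5, 1) (footprint 6.5×6) is included at this height; Combining (union): the regions partially overlap (shared area 26.00 mm²), so overlapping operands fuse into one piece — 2 connected regions. The result has 2 disconnected regions.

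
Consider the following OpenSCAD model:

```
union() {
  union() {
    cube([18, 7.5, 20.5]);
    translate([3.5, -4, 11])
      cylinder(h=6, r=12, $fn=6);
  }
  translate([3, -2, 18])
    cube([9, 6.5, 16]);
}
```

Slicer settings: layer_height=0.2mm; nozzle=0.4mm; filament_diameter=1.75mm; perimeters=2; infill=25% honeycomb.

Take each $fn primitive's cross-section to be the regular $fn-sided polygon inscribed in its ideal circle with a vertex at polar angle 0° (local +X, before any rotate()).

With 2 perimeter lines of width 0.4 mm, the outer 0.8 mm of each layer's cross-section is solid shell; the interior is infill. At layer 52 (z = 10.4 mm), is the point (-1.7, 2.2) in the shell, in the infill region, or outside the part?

At z = 10.4 mm: the cube (footprint 18×7.5) is included at this height; the cylinder at (3.5, -4) does not reach this height (z outside [11, 17]); Merging all regions: only the 18×7.5 cube is present, so the union is just that shape — 1 connected region; the cube at (3, -2) does not reach this height (z outside [18, 34]); Combining (union): only that combined region is present, so the union is just that shape — 1 connected region. Overall, the cross-section is a single solid region. The nearest boundary edge runs (0.00, 7.50)→(0.00, 0.00); distance from the point to it = 1.70 mm. The point is not inside any of the regions above, so it lies outside the cross-section (1.70 mm from the nearest boundary).

outside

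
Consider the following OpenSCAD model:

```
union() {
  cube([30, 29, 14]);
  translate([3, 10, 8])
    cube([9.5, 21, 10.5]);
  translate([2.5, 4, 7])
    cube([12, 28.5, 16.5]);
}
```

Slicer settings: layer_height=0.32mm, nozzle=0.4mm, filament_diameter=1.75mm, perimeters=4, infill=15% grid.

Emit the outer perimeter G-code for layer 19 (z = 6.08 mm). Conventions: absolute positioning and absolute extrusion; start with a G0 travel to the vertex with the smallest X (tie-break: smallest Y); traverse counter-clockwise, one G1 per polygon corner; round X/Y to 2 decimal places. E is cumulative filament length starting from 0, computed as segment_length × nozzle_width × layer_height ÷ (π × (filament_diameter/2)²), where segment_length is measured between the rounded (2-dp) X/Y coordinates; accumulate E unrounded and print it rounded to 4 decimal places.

At z = 6.08 mm: the cube is present — its section is the full 30×29 rectangle; the cube at (3, 10) is absent (z outside [8, 18.5]); the cube at (2.5, 4) is not intersected at this z (z outside [7, 23.5]); Merging all regions: only the 30×29 cube is present, so the union is just that shape — 1 connected region. The outline is a single polygon with 4 vertices. Extrusion per mm of travel: 0.4 × 0.32 / (π × 0.875²) = 0.053216. Accumulating E over each segment gives final E = 6.2795.

G0 X0.00 Y0.00 Z6.08
G1 X30.00 Y0.00 E1.5965
G1 X30.00 Y29.00 E3.1398
G1 X0.00 Y29.00 E4.7362
G1 X0.00 Y0.00 E6.2795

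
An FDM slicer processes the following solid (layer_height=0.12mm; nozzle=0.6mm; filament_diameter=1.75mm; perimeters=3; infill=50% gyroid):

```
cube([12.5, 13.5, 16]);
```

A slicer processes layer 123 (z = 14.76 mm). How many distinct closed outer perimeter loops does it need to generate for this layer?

1

At z = 14.76 mm: the cube (footprint 12.5×13.5) is included at this height. The result has 1 disconnected region.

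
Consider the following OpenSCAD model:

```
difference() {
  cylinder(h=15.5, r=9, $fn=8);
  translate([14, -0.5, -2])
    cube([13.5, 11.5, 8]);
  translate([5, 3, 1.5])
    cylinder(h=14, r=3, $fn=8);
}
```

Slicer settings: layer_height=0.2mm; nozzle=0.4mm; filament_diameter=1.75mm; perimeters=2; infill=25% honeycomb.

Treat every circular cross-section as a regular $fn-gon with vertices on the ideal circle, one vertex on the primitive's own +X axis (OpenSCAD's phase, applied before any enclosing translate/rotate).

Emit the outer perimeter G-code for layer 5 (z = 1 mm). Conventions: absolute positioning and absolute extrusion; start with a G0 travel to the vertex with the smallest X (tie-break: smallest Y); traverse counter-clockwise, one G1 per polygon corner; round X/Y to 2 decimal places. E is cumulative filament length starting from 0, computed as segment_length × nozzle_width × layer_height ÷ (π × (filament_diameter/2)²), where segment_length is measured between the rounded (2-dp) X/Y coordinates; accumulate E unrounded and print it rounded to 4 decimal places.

At z = 1 mm: the r=9 cylinder gives a regular 8-gon of circumradius 9 (constant along its height); the cube at (14, -0.5) (footprint 13.5×11.5) is included at this height; the cylinder at (5, 3) is absent (z outside [1.5, 15.5]); Taking the first minus the rest: starting from the r=9 cylinder, the 13.5×11.5 cube at (14, -0.5) misses the remaining region (no effect) — 1 connected region. The outline is a single polygon with 8 vertices. Extrusion per mm of travel: 0.4 × 0.2 / (π × 0.875²) = 0.033260. Accumulating E over each segment gives final E = 1.8323.

G0 X-9.00 Y0.00 Z1.00
G1 X-6.36 Y-6.36 E0.2290
G1 X0.00 Y-9.00 E0.4581
G1 X6.36 Y-6.36 E0.6871
G1 X9.00 Y0.00 E0.9161
G1 X6.36 Y6.36 E1.1452
G1 X0.00 Y9.00 E1.3742
G1 X-6.36 Y6.36 E1.6032
G1 X-9.00 Y0.00 E1.8323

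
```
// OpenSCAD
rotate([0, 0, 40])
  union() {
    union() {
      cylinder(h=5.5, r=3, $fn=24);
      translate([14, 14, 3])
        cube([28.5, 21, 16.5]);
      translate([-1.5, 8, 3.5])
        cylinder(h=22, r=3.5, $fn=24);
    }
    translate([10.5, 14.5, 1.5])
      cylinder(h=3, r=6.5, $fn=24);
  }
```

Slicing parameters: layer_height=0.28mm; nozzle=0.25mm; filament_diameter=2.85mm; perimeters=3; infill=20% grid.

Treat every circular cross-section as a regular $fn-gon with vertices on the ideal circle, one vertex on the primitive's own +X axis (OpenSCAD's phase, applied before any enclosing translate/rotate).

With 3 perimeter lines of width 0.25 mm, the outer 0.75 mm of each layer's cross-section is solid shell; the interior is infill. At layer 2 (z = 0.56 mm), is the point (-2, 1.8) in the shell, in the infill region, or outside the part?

At z = 0.56 mm: the r=3 cylinder gives a regular 24-gon of circumradius 3 (constant along its height); the cube at (14, 14) does not reach this height (z outside [3, 19.5]); the cylinder at (-1.5, 8) is absent (z outside [3.5, 25.5]); Taking the union: only the r=3 cylinder is present, so the union is just that shape — 1 connected region; the cylinder at (10.5, 14.5) does not reach this height (z outside [1.5, 4.5]); Merging all regions: only that combined region is present, so the union is just that shape — 1 connected region; (rotated 40° about Z; rotation is an isometry so areas/perimeters/island counts are preserved). Overall, the cross-section is a single solid region. Undo the 40° rotation: the query point maps to (-0.375, 2.664) in the un-rotated model frame. The nearest boundary edge runs (0.00, 3.00)→(-0.78, 2.90); distance from the point to it = 0.28 mm. The point is inside the cross-section, 0.28 mm from the nearest boundary — within the 0.75 mm shell band (3 × 0.25).

shell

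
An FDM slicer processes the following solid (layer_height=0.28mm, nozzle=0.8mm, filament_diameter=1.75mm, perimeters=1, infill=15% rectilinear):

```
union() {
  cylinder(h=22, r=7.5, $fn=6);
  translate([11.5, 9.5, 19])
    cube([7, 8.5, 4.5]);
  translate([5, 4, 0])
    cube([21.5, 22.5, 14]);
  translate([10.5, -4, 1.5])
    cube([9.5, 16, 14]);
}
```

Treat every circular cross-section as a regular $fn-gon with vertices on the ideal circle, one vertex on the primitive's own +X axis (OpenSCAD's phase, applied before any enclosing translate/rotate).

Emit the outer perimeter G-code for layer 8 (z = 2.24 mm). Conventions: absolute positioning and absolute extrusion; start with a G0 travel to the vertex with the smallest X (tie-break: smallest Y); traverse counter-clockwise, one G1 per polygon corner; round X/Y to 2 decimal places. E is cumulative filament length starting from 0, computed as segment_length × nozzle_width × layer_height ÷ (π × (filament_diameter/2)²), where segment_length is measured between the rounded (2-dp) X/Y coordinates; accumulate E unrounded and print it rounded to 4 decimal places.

At z = 2.24 mm: the r=7.5 cylinder gives a regular 6-gon of circumradius 7.5 (constant along its height); the cube at (11.5, 9.5) is not intersected at this z (z outside [19, 23.5]); the cube at (5, 4) (footprint 21.5×22.5) is included at this height; the cube at (10.5, -4) is present — its section is the full 9.5×16 rectangle; Combining (union): the regions partially overlap (shared area 76.03 mm²), so overlapping operands fuse into one piece — 1 connected region. The outline is a single polygon with 15 vertices. Extrusion per mm of travel: 0.8 × 0.28 / (π × 0.875²) = 0.093128. Accumulating E over each segment gives final E = 13.7938.

G0 X-7.50 Y0.00 Z2.24
G1 X-3.75 Y-6.50 E0.6989
G1 X3.75 Y-6.50 E1.3973
G1 X7.50 Y0.00 E2.0962
G1 X5.19 Y4.00 E2.5263
G1 X10.50 Y4.00 E3.0208
G1 X10.50 Y-4.00 E3.7659
G1 X20.00 Y-4.00 E4.6506
G1 X20.00 Y4.00 E5.3956
G1 X26.50 Y4.00 E6.0010
G1 X26.50 Y26.50 E8.0963
G1 X5.00 Y26.50 E10.0986
G1 X5.00 Y4.33 E12.1633
G1 X3.75 Y6.50 E12.3965
G1 X-3.75 Y6.50 E13.0949
G1 X-7.50 Y0.00 E13.7938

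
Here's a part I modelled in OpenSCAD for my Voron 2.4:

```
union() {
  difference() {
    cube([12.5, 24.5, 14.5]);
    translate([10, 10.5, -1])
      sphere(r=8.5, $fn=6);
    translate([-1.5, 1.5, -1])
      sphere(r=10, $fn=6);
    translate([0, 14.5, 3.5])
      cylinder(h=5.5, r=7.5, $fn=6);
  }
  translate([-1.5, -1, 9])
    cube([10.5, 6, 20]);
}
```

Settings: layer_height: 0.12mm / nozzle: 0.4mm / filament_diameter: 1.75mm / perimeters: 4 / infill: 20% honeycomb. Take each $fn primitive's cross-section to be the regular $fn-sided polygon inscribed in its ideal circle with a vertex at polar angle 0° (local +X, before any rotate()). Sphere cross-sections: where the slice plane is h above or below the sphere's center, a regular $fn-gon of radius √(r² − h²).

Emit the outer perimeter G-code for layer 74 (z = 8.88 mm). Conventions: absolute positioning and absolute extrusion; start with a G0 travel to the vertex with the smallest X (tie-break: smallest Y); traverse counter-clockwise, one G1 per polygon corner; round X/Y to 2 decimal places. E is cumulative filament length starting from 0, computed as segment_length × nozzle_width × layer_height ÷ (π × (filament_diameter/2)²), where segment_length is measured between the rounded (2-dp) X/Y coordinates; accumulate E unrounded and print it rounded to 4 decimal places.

At z = 8.88 mm: the 12.5×24.5 cube contributes its full rectangle; the sphere at (10, 10.5) is not intersected at this z (|z−center|=9.880 > r=8.5); the sphere at (-1.5, 1.5): section is a regular 6-gon, circumradius = √(r²−h²) = √(10²−9.88²) = 1.545; the r=7.5 cylinder at (0, 14.5) contributes a regular 6-gon of circumradius 7.5; After the difference (first − rest): starting from the 12.5×24.5 cube, the r=10 sphere at (-1.5, 1.5) partially overlaps it — only the 0.00 mm² overlap (of its 6.20 mm²) is removed, clipping the outline; the r=7.5 cylinder at (0, 14.5) partially overlaps it — only the 73.07 mm² overlap (of its 146.14 mm²) is removed, clipping the outline — 1 connected region; the cube at (-1.5, -1) does not reach this height (z outside [9, 29]); Taking the union: only the result so far is present, so the union is just that shape — 1 connected region. The outline is a single polygon with 12 vertices. Extrusion per mm of travel: 0.4 × 0.12 / (π × 0.875²) = 0.019956. Accumulating E over each segment gives final E = 1.6669.

G0 X0.00 Y0.00 Z8.88
G1 X12.50 Y0.00 E0.2495
G1 X12.50 Y24.50 E0.7384
G1 X0.00 Y24.50 E0.9878
G1 X0.00 Y21.00 E1.0577
G1 X3.75 Y21.00 E1.1325
G1 X7.50 Y14.50 E1.2823
G1 X3.75 Y8.00 E1.4320
G1 X0.00 Y8.00 E1.5069
G1 X0.00 Y1.58 E1.6350
G1 X0.04 Y1.50 E1.6368
G1 X0.00 Y1.42 E1.6385
G1 X0.00 Y0.00 E1.6669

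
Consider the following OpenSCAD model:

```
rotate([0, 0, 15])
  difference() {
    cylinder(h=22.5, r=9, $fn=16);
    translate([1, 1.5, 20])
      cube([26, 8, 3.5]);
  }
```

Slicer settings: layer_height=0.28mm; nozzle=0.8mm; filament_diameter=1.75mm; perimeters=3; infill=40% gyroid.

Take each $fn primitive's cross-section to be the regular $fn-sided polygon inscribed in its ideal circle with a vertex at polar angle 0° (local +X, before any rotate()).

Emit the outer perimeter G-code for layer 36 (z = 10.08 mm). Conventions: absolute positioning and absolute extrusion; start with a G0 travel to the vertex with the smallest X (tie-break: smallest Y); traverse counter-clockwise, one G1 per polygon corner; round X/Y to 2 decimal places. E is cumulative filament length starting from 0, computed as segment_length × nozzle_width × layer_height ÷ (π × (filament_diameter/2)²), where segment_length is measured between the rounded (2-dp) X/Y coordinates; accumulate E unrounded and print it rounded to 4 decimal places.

G0 X-8.92 Y1.17 Z10.08
G1 X-8.69 Y-2.33 E0.3267
G1 X-7.14 Y-5.48 E0.6536
G1 X-4.50 Y-7.79 E0.9803
G1 X-1.17 Y-8.92 E1.3078
G1 X2.33 Y-8.69 E1.6344
G1 X5.48 Y-7.14 E1.9614
G1 X7.79 Y-4.50 E2.2881
G1 X8.92 Y-1.17 E2.6155
G1 X8.69 Y2.33 E2.9422
G1 X7.14 Y5.48 E3.2691
G1 X4.50 Y7.79 E3.5958
G1 X1.17 Y8.92 E3.9233
G1 X-2.33 Y8.69 E4.2500
G1 X-5.48 Y7.14 E4.5769
G1 X-7.79 Y4.50 E4.9036
G1 X-8.92 Y1.17 E5.2311

At z = 10.08 mm: the cylinder: section is a regular 16-gon, circumradius r=9; the cube at (1, 1.5) is not intersected at this z (z outside [20, 23.5]); Subtracting the remaining from the first: none of the subtracted shapes is present at this height, so the r=9 cylinder is unchanged — 1 connected region; (rotated 15° about Z; rotation is an isometry so areas/perimeters/island counts are preserved). The outline is a single polygon with 16 vertices. Extrusion per mm of travel: 0.8 × 0.28 / (π × 0.875²) = 0.093128. Accumulating E over each segment gives final E = 5.2311.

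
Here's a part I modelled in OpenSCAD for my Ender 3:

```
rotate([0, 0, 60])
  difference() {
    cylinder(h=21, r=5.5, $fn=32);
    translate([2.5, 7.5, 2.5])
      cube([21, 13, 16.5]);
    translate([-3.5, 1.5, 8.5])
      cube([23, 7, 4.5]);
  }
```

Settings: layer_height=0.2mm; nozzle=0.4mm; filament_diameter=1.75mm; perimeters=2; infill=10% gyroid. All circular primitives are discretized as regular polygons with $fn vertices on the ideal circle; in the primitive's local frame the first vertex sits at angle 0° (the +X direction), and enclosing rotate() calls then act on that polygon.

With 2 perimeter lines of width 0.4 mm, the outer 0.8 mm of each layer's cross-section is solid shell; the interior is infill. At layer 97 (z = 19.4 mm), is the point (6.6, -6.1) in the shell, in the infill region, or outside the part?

outside

At z = 19.4 mm: the r=5.5 cylinder gives a regular 32-gon of circumradius 5.5 (constant along its height); the cube at (2.5, 7.5) is absent (z outside [2.5, 19]); the cube at (-3.5, 1.5) does not reach this height (z outside [8.5, 13]); After the difference (first − rest): none of the subtracted shapes is present at this height, so the r=5.5 cylinder is unchanged — 1 connected region; (rotated 60° about Z; rotation is an isometry so areas/perimeters/island counts are preserved). Overall, the cross-section is a single solid region. Undo the 60° rotation: the query point maps to (-1.983, -8.766) in the un-rotated model frame. The nearest boundary edge runs (-2.10, -5.08)→(-1.07, -5.39); distance from the point to it = 3.49 mm. The point is not inside any of the regions above, so it lies outside the cross-section (3.49 mm from the nearest boundary).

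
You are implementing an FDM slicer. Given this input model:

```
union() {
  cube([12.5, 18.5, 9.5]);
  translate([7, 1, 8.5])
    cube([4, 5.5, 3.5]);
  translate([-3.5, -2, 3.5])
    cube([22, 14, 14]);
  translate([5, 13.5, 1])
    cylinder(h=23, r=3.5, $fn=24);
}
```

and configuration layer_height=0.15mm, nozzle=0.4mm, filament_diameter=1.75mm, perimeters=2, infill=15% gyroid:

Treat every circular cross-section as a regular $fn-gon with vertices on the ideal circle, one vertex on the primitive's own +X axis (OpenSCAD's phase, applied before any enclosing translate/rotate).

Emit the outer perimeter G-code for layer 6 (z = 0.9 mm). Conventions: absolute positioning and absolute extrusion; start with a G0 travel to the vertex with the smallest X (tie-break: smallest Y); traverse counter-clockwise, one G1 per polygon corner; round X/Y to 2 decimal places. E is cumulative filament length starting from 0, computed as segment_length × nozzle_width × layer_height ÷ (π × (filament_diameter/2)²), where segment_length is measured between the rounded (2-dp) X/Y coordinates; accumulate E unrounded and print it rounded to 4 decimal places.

At z = 0.9 mm: the cube (footprint 12.5×18.5) is included at this height; the cube at (7, 1) does not reach this height (z outside [8.5, 12]); the cube at (-3.5, -2) is absent (z outside [3.5, 17.5]); the cylinder at (5, 13.5) is absent (z outside [1, 24]); Merging all regions: only the 12.5×18.5 cube is present, so the union is just that shape — 1 connected region. The outline is a single polygon with 4 vertices. Extrusion per mm of travel: 0.4 × 0.15 / (π × 0.875²) = 0.024945. Accumulating E over each segment gives final E = 1.5466.

G0 X0.00 Y0.00 Z0.90
G1 X12.50 Y0.00 E0.3118
G1 X12.50 Y18.50 E0.7733
G1 X0.00 Y18.50 E1.0851
G1 X0.00 Y0.00 E1.5466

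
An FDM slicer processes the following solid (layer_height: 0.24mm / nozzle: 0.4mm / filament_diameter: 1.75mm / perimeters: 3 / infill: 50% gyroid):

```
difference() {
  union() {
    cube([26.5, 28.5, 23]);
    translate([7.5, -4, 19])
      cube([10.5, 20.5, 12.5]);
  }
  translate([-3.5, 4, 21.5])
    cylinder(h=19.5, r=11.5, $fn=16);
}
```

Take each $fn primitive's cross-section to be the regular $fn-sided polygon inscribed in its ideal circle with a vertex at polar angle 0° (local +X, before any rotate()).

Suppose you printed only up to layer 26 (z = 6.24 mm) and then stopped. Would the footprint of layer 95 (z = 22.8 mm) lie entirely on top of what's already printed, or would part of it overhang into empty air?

part overhangs

Compare the two slices. At z = 6.24: the 26.5×28.5 cube contributes its full rectangle (area 755.25 mm²); the cube at (7.5, -4) is not intersected at this z (z outside [19, 31.5]); Combining (union): only the 26.5×28.5 cube is present, so the union is just that shape — area = 755.25 mm²; the cylinder at (-3.5, 4) does not reach this height (z outside [21.5, 41]); Subtracting the remaining from the first: none of the subtracted shapes is present at this height, so that combined region is unchanged — area = 755.25 mm². At z = 22.8: the cube is present — its section is the full 26.5×28.5 rectangle (area 755.25 mm²); the cube at (7.5, -4) (footprint 10.5×20.5) is included at this height (area 215.25 mm²); Taking the union: the regions partially overlap — summed areas 970.50 mm² minus the doubly-counted overlap 173.25 mm² gives 797.25 mm² — area = 797.25 mm²; the cylinder at (-3.5, 4): section is a regular 16-gon, circumradius r=11.5 (area = (16/2)·11.500²·sin(360°/16) = 404.88 mm²); After the difference (first − rest): starting from that combined region (797.25 mm²), the r=11.5 cylinder at (-3.5, 4) partially overlaps it — only the 92.60 mm² overlap (of its 404.88 mm²) is removed, clipping the outline — area = 704.65 mm². Checking containment: at z = 22.8 the cross-section extends beyond the z = 6.24 cross-section by about 42.00 mm².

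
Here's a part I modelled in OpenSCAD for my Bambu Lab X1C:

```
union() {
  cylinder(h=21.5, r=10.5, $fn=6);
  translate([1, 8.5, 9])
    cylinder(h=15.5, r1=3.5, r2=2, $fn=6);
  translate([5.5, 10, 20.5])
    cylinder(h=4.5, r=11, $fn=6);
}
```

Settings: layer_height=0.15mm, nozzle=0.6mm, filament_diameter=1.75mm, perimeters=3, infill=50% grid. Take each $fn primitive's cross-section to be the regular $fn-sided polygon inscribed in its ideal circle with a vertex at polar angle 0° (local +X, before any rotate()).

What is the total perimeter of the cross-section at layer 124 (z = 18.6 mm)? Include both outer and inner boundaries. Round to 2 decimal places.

64.89 mm

At z = 18.6 mm: the r=10.5 cylinder gives a regular 6-gon of circumradius 10.5 (constant along its height) (perimeter = 2·6·10.500·sin(180°/6) = 63.00 mm); the cone at (1, 8.5) contributes a regular 6-gon of circumradius 2.571 (interpolated between r1=3.5 and r2=2 at t=0.619) (perimeter = 2·6·2.571·sin(180°/6) = 15.43 mm); the cylinder at (5.5, 10) does not reach this height (z outside [20.5, 25]); Taking the union: the regions partially overlap (shared area 11.43 mm²), so the edge portions inside another operand are dropped and the merged outline is re-measured after clipping — boundary = 64.89 mm. Overall, the cross-section is a single solid region. Total boundary length (outer) = 64.89 mm.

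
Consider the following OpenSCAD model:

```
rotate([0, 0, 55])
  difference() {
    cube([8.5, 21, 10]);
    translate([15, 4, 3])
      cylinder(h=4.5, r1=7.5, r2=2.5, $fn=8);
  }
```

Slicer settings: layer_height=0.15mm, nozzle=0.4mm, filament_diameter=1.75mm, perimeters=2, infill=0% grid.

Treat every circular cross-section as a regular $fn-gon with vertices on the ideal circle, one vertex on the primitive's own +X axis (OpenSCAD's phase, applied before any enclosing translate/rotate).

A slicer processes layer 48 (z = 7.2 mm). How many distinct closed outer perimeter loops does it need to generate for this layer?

At z = 7.2 mm: the cube is present — its section is the full 8.5×21 rectangle; the cone at (15, 4) (r1=7.5→r2=2.5) has section circumradius 2.833 here — a regular 8-gon; After the difference (first − rest): starting from the 8.5×21 cube, the cone at (15, 4) misses the remaining region (no effect) — 1 connected region; (rotated 55° about Z; rotation is an isometry so areas/perimeters/island counts are preserved). The result has 1 disconnected region.

1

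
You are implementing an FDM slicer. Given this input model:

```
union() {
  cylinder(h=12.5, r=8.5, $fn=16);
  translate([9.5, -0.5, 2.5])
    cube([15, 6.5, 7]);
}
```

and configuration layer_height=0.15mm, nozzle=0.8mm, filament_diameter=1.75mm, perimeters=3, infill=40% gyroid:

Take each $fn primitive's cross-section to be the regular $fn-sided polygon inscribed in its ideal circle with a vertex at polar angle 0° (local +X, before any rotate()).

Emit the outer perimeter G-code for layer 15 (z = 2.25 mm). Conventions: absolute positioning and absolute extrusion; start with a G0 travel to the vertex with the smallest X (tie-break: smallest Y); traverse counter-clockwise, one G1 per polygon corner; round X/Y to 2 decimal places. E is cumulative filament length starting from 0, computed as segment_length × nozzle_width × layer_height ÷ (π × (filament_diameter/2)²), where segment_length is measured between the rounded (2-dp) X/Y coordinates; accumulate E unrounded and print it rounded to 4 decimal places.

G0 X-8.50 Y0.00 Z2.25
G1 X-7.85 Y-3.25 E0.1654
G1 X-6.01 Y-6.01 E0.3308
G1 X-3.25 Y-7.85 E0.4963
G1 X0.00 Y-8.50 E0.6617
G1 X3.25 Y-7.85 E0.8270
G1 X6.01 Y-6.01 E0.9925
G1 X7.85 Y-3.25 E1.1580
G1 X8.50 Y0.00 E1.3234
G1 X7.85 Y3.25 E1.4887
G1 X6.01 Y6.01 E1.6542
G1 X3.25 Y7.85 E1.8197
G1 X0.00 Y8.50 E1.9851
G1 X-3.25 Y7.85 E2.1504
G1 X-6.01 Y6.01 E2.3159
G1 X-7.85 Y3.25 E2.4814
G1 X-8.50 Y0.00 E2.6468

At z = 2.25 mm: the r=8.5 cylinder gives a regular 16-gon of circumradius 8.5 (constant along its height); the cube at (9.5, -0.5) is absent (z outside [2.5, 9.5]); Taking the union: only the r=8.5 cylinder is present, so the union is just that shape — 1 connected region. The outline is a single polygon with 16 vertices. Extrusion per mm of travel: 0.8 × 0.15 / (π × 0.875²) = 0.049890. Accumulating E over each segment gives final E = 2.6468.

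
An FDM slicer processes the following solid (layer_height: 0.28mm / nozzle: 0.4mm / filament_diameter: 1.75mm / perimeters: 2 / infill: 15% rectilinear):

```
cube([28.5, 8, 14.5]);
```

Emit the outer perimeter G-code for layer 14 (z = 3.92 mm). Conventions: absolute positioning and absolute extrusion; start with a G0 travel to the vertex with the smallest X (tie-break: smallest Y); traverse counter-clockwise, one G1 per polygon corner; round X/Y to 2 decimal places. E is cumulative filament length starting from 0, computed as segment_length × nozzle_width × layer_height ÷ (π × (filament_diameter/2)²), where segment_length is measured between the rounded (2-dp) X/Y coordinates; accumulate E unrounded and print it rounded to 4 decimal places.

At z = 3.92 mm: the 28.5×8 cube contributes its full rectangle. The outline is a single polygon with 4 vertices. Extrusion per mm of travel: 0.4 × 0.28 / (π × 0.875²) = 0.046564. Accumulating E over each segment gives final E = 3.3992.

G0 X0.00 Y0.00 Z3.92
G1 X28.50 Y0.00 E1.3271
G1 X28.50 Y8.00 E1.6996
G1 X0.00 Y8.00 E3.0267
G1 X0.00 Y0.00 E3.3992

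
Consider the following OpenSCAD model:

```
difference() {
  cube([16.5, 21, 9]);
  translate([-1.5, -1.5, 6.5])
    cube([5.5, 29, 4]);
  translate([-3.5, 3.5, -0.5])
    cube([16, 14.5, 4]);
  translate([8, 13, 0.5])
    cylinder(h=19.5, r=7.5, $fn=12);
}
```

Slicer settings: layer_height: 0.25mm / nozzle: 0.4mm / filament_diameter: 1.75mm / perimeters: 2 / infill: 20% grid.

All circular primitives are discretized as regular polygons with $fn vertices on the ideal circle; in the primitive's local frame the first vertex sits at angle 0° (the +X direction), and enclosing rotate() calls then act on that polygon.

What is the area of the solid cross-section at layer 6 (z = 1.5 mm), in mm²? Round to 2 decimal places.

At z = 1.5 mm: the cube (footprint 16.5×21) is included at this height (area 346.50 mm²); the cube at (-1.5, -1.5) is not intersected at this z (z outside [6.5, 10.5]); the cube at (-3.5, 3.5) (footprint 16×14.5) is included at this height (area 232.00 mm²); the r=7.5 cylinder at (8, 13) contributes a regular 12-gon of circumradius 7.5 (area = (12/2)·7.500²·sin(360°/12) = 168.75 mm²); After the difference (first − rest): starting from the 16.5×21 cube (346.50 mm²), the 16×14.5 cube at (-3.5, 3.5) partially overlaps it — only the 181.25 mm² overlap (of its 232.00 mm²) is removed, clipping the outline; the r=7.5 cylinder at (8, 13) partially overlaps it — only the 39.65 mm² overlap (of its 168.75 mm²) is removed, clipping the outline — area = 125.60 mm². Overall, the cross-section is a single solid region. Net area = 125.60 mm².

125.60 mm²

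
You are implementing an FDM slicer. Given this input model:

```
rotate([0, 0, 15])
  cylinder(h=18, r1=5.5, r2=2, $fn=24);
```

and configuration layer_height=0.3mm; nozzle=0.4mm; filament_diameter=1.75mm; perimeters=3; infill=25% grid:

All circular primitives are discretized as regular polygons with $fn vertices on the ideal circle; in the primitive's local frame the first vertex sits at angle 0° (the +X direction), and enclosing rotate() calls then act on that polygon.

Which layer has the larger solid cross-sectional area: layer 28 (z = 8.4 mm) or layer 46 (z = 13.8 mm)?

layer 28 (z = 8.4 mm)

Layer 28 (z = 8.4): the cone (r1=5.5→r2=2) has section circumradius 3.867 here — a regular 24-gon (area = (24/2)·3.867²·sin(360°/24) = 46.44 mm²); (rotated 15° about Z; rotation is an isometry so areas/perimeters/island counts are preserved). So its area = 46.44 mm². Layer 46 (z = 13.8): the cone contributes a regular 24-gon of circumradius 2.817 (interpolated between r1=5.5 and r2=2 at t=0.767) (area = (24/2)·2.817²·sin(360°/24) = 24.64 mm²); (whole slice rotated 15° about Z — lengths, areas and connectivity unchanged). So its area = 24.64 mm². Layer 28 is larger (46.44 vs 24.64 mm²).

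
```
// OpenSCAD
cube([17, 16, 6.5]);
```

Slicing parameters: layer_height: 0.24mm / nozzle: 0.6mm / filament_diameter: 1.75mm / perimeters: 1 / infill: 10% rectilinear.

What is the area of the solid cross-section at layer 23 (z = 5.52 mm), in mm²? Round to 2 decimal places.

At z = 5.52 mm: the 17×16 cube contributes its full rectangle (area 272.00 mm²). Overall, the cross-section is a single solid region. Net area = 272.00 mm².

272.00 mm²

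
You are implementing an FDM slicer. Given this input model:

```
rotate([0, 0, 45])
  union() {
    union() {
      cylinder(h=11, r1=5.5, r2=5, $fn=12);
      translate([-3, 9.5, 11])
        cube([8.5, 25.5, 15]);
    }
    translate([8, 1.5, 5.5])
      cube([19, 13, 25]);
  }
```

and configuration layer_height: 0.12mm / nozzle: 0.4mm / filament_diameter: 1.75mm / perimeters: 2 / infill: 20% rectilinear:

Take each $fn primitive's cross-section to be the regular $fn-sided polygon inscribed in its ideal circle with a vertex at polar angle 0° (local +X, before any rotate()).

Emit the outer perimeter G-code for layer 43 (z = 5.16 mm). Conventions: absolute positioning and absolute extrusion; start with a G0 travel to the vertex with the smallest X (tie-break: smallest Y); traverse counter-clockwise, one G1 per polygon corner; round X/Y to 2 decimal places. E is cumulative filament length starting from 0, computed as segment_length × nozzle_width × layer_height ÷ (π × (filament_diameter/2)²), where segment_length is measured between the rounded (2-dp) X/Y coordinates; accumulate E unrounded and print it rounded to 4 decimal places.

G0 X-5.09 Y-1.36 Z5.16
G1 X-3.72 Y-3.72 E0.0545
G1 X-1.36 Y-5.09 E0.1089
G1 X1.36 Y-5.09 E0.1632
G1 X3.72 Y-3.72 E0.2177
G1 X5.09 Y-1.36 E0.2721
G1 X5.09 Y1.36 E0.3264
G1 X3.72 Y3.72 E0.3808
G1 X1.36 Y5.09 E0.4353
G1 X-1.36 Y5.09 E0.4896
G1 X-3.72 Y3.72 E0.5440
G1 X-5.09 Y1.36 E0.5985
G1 X-5.09 Y-1.36 E0.6528

At z = 5.16 mm: the cone: at t=0.469 of its height the radius interpolates to r₁+(r₂−r₁)t = 5.265, giving a regular 12-gon of that circumradius; the cube at (-3, 9.5) does not reach this height (z outside [11, 26]); Merging all regions: only the cone is present, so the union is just that shape — 1 connected region; the cube at (8, 1.5) does not reach this height (z outside [5.5, 30.5]); Combining (union): only the result so far is present, so the union is just that shape — 1 connected region; (rotated 45° about Z; rotation is an isometry so areas/perimeters/island counts are preserved). The outline is a single polygon with 12 vertices. Extrusion per mm of travel: 0.4 × 0.12 / (π × 0.875²) = 0.019956. Accumulating E over each segment gives final E = 0.6528.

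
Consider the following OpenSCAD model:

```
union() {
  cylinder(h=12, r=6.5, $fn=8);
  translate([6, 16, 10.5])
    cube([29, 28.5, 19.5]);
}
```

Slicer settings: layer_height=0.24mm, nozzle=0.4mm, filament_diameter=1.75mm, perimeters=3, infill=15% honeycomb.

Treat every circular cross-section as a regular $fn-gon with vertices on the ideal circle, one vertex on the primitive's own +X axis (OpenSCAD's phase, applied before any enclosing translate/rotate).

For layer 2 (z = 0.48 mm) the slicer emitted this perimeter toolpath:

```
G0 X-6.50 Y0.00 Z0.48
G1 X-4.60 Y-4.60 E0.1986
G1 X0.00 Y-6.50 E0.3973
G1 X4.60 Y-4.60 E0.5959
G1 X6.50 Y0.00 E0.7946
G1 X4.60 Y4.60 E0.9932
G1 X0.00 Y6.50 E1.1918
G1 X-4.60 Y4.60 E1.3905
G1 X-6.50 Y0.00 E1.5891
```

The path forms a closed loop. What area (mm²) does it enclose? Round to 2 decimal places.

119.60 mm²

Apply the shoelace formula to the sequence of (X, Y) vertices; enclosed area = 119.60 mm².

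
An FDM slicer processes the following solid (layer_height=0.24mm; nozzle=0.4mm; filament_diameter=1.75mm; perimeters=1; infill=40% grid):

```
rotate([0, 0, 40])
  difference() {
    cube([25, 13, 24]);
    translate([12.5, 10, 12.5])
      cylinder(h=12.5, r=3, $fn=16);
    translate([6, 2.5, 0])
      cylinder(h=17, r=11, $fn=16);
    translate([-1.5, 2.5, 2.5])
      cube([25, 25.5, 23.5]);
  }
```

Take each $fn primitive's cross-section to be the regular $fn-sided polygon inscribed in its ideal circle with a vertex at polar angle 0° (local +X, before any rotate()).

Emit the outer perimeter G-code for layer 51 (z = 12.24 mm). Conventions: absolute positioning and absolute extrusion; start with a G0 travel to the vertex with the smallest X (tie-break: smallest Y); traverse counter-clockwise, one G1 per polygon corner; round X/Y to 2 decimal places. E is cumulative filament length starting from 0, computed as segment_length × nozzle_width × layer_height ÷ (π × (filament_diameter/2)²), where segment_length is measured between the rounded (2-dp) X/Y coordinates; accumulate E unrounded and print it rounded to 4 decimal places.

At z = 12.24 mm: the cube is present — its section is the full 25×13 rectangle; the cylinder at (12.5, 10) is not intersected at this z (z outside [12.5, 25]); the r=11 cylinder at (6, 2.5) gives a regular 16-gon of circumradius 11 (constant along its height); the 25×25.5 cube at (-1.5, 2.5) contributes its full rectangle; After the difference (first − rest): starting from the 25×13 cube, the r=11 cylinder at (6, 2.5) partially overlaps it — only the 194.90 mm² overlap (of its 370.44 mm²) is removed, clipping the outline; the 25×25.5 cube at (-1.5, 2.5) partially overlaps it — only the 93.73 mm² overlap (of its 637.50 mm²) is removed, clipping the outline — 1 connected region; (whole slice rotated 40° about Z — lengths, areas and connectivity unchanged). The outline is a single polygon with 6 vertices. Extrusion per mm of travel: 0.4 × 0.24 / (π × 0.875²) = 0.039912. Accumulating E over each segment gives final E = 1.6978.

G0 X9.65 Y25.06 Z12.24
G1 X16.40 Y17.02 E0.4190
G1 X11.42 Y12.84 E0.6785
G1 X12.64 Y10.61 E0.7799
G1 X19.15 Y16.07 E1.1191
G1 X10.79 Y26.03 E1.6381
G1 X9.65 Y25.06 E1.6978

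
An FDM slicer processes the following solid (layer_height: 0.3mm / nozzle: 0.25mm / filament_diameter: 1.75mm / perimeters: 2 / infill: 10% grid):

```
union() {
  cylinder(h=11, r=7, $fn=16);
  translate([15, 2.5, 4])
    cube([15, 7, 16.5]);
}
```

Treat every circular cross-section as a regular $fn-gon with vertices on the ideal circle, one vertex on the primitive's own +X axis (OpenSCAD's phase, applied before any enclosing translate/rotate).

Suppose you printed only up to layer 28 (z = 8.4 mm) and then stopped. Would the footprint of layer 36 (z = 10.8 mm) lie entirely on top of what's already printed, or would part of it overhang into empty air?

Compare the two slices. At z = 8.4: the r=7 cylinder gives a regular 16-gon of circumradius 7 (constant along its height) (area = (16/2)·7.000²·sin(360°/16) = 150.01 mm²); the cube at (15, 2.5) is present — its section is the full 15×7 rectangle (area 105.00 mm²); Merging all regions: the 2 present regions are separate (no shared area or edge), so areas and boundary lengths simply add and each stays a separate island — area = 255.01 mm². At z = 10.8: the r=7 cylinder gives a regular 16-gon of circumradius 7 (constant along its height) (area = (16/2)·7.000²·sin(360°/16) = 150.01 mm²); the cube at (15, 2.5) is present — its section is the full 15×7 rectangle (area 105.00 mm²); Combining (union): the 2 present regions are separate (no shared area or edge), so areas and boundary lengths simply add and each stays a separate island — area = 255.01 mm². Checking containment: the cross-section at z = 10.8 is a subset of the cross-section at z = 8.4.

entirely on top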